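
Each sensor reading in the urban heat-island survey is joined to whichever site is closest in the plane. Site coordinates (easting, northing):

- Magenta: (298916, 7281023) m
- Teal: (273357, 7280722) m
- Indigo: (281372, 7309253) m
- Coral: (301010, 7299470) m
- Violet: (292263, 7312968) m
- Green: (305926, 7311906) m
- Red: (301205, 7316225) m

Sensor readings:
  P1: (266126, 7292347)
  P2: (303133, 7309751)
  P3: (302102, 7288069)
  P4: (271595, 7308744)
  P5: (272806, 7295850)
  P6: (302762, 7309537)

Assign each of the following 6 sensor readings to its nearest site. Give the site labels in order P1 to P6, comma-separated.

P1 → Teal (d²=187427986.00)
P2 → Green (d²=12444874.00)
P3 → Magenta (d²=59796712.00)
P4 → Indigo (d²=95848810.00)
P5 → Teal (d²=229159985.00)
P6 → Green (d²=15623057.00)

Teal, Green, Magenta, Indigo, Teal, Green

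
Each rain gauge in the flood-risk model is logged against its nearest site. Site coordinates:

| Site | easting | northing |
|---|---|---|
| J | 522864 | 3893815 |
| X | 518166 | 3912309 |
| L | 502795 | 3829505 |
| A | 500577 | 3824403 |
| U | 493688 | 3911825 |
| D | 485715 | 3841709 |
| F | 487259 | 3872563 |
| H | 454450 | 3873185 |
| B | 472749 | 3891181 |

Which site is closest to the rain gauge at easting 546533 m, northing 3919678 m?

Squared distances to each site:
J: 1229116330.000; X: 858988850.000; L: 10044182573.000; A: 11189279561.000; U: 2854263634.000; D: 9777994085.000; F: 5733230301.000; H: 10640877938.000; B: 6256157665.000.
Minimum at X.

X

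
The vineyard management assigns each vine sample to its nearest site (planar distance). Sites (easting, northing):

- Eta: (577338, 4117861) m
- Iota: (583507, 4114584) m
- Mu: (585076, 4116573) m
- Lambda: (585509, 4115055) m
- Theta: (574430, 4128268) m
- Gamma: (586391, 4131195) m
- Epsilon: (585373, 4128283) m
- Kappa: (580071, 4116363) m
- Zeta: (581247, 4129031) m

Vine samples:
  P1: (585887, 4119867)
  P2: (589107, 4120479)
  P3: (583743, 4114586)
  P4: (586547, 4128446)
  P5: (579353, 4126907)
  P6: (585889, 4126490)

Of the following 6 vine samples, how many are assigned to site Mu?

P1 → Mu
P2 → Mu
P3 → Iota
P4 → Epsilon
P5 → Zeta
P6 → Epsilon
2 of the 6 go to Mu.

2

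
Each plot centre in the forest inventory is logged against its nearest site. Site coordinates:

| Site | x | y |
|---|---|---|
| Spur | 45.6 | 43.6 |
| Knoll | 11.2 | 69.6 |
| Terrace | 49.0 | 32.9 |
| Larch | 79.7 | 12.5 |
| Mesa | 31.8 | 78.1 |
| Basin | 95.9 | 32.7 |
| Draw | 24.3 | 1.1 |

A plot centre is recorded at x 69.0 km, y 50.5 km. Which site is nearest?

Spur

Squared distances to each site:
Spur: 595.170; Knoll: 3705.650; Terrace: 709.760; Larch: 1558.490; Mesa: 2145.600; Basin: 1040.450; Draw: 4438.450.
Minimum at Spur.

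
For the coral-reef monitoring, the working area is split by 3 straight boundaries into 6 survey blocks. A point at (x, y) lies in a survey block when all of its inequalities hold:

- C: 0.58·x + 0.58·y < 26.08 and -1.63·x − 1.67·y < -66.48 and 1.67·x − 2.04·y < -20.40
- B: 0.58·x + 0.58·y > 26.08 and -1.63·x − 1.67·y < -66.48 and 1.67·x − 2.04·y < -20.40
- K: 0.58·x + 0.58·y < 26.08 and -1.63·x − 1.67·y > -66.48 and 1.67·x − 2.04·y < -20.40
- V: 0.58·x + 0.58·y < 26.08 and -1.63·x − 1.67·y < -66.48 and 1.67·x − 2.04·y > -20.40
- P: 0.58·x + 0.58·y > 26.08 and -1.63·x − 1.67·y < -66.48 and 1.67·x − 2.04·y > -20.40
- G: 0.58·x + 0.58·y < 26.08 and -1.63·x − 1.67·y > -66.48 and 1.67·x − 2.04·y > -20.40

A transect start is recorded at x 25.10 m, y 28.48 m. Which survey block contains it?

P

0.58·25.10 + 0.58·28.48 = 31.076, which is > 26.08
-1.63·25.10 − 1.67·28.48 = -88.475, which is < -66.48
1.67·25.10 − 2.04·28.48 = -16.182, which is > -20.40
This sign pattern matches P.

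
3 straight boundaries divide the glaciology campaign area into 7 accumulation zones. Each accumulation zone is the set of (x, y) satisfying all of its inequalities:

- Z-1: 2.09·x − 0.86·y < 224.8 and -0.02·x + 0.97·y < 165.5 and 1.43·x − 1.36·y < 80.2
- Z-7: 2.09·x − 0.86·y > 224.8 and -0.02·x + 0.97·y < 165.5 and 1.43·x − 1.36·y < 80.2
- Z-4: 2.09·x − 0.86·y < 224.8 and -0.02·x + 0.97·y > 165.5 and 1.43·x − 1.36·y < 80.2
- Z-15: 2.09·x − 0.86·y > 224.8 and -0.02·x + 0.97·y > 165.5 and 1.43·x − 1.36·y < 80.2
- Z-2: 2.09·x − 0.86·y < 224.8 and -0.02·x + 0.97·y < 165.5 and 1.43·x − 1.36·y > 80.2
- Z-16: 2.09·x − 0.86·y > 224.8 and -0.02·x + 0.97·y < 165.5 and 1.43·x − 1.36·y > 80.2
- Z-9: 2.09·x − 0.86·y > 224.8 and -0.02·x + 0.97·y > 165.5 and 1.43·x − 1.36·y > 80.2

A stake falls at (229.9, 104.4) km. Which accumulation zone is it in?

2.09·229.9 − 0.86·104.4 = 390.707, which is > 224.8
-0.02·229.9 + 0.97·104.4 = 96.670, which is < 165.5
1.43·229.9 − 1.36·104.4 = 186.773, which is > 80.2
This sign pattern matches Z-16.

Z-16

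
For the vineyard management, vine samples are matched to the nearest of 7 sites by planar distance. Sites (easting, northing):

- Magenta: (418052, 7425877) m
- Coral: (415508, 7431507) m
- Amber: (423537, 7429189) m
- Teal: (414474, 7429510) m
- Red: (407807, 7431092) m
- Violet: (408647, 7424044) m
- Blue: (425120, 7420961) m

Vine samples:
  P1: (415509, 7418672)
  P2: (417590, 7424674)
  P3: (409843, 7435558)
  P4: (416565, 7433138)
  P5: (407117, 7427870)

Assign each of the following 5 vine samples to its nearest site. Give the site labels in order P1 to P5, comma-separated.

P1 → Magenta (d²=58378874.00)
P2 → Magenta (d²=1660653.00)
P3 → Red (d²=24090452.00)
P4 → Coral (d²=3777410.00)
P5 → Red (d²=10857384.00)

Magenta, Magenta, Red, Coral, Red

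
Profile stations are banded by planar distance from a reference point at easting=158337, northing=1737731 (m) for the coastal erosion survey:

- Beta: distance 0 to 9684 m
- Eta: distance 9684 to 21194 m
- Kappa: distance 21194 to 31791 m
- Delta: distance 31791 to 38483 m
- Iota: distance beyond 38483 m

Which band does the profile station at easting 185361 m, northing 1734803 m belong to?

Distance = √((185361−158337)² + (1734803−1737731)²) = √(730296576.000 + 8573184.000) = 27182.159 m.
21194 ≤ 27182.159 < 31791 → Kappa.

Kappa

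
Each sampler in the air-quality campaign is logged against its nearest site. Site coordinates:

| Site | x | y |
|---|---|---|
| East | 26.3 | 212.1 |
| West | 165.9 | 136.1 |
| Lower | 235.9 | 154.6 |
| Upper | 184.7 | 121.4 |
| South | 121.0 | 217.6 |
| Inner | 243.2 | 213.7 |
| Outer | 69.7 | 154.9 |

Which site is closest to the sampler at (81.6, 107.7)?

Outer

Squared distances to each site:
East: 13957.450; West: 7913.050; Lower: 26008.100; Upper: 10817.300; South: 13630.370; Inner: 37350.560; Outer: 2369.450.
Minimum at Outer.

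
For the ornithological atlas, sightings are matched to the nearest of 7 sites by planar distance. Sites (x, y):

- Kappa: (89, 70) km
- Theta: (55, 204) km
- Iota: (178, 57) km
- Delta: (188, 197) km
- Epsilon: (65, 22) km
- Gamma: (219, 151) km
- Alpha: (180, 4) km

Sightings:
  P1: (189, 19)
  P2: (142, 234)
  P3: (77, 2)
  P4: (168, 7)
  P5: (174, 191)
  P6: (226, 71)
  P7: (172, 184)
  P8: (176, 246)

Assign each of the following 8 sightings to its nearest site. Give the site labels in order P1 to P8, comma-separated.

Alpha, Delta, Epsilon, Alpha, Delta, Iota, Delta, Delta

P1 → Alpha (d²=306.00)
P2 → Delta (d²=3485.00)
P3 → Epsilon (d²=544.00)
P4 → Alpha (d²=153.00)
P5 → Delta (d²=232.00)
P6 → Iota (d²=2500.00)
P7 → Delta (d²=425.00)
P8 → Delta (d²=2545.00)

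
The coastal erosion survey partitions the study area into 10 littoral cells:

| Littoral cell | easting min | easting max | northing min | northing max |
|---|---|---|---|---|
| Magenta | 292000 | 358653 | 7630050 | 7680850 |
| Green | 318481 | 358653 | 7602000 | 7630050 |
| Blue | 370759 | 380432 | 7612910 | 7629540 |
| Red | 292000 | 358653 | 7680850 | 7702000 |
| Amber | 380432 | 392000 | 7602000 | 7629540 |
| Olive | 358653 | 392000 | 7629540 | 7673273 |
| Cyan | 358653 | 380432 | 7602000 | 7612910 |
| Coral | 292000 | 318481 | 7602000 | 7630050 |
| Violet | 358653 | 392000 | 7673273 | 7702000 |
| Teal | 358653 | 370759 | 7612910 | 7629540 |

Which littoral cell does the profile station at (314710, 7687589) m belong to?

The point has easting = 314710 and northing = 7687589.
Only Red satisfies 292000 ≤ easting ≤ 358653 and 7680850 ≤ northing ≤ 7702000.

Red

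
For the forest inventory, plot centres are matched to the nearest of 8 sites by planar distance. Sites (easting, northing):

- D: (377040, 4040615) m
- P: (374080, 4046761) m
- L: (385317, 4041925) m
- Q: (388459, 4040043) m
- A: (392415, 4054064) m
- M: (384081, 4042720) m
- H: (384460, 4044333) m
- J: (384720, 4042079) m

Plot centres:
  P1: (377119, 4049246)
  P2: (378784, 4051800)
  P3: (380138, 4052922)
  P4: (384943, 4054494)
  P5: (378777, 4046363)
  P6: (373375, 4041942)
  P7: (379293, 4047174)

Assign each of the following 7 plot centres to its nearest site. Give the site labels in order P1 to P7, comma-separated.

P, P, P, A, P, D, P

P1 → P (d²=15410746.00)
P2 → P (d²=47519137.00)
P3 → P (d²=74657285.00)
P4 → A (d²=56015684.00)
P5 → P (d²=22220213.00)
P6 → D (d²=15193154.00)
P7 → P (d²=27345938.00)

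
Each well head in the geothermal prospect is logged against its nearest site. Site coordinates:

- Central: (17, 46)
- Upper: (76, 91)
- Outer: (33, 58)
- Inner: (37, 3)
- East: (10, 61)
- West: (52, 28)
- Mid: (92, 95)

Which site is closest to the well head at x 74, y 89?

Upper

Squared distances to each site:
Central: 5098.000; Upper: 8.000; Outer: 2642.000; Inner: 8765.000; East: 4880.000; West: 4205.000; Mid: 360.000.
Minimum at Upper.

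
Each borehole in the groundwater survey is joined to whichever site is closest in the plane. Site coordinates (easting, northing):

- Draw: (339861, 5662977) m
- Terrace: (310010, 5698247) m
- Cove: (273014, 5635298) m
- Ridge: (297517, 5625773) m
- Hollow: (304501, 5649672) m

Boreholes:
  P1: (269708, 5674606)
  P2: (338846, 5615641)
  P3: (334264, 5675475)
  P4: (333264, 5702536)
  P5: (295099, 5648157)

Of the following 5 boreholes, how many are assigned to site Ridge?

P1 → Cove
P2 → Ridge
P3 → Draw
P4 → Terrace
P5 → Hollow
1 of the 5 goes to Ridge.

1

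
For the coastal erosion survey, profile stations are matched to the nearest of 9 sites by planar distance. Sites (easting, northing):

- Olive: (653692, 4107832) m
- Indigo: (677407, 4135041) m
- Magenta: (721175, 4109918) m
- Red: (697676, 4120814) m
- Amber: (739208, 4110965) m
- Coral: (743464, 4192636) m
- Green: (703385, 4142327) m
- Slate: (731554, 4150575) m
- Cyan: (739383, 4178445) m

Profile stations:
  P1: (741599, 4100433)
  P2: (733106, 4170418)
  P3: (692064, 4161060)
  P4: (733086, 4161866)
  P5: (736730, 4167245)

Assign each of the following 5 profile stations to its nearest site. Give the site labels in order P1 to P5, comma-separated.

P1 → Amber (d²=116639905.00)
P2 → Cyan (d²=103833458.00)
P3 → Green (d²=479090330.00)
P4 → Slate (d²=129833705.00)
P5 → Cyan (d²=132478409.00)

Amber, Cyan, Green, Slate, Cyan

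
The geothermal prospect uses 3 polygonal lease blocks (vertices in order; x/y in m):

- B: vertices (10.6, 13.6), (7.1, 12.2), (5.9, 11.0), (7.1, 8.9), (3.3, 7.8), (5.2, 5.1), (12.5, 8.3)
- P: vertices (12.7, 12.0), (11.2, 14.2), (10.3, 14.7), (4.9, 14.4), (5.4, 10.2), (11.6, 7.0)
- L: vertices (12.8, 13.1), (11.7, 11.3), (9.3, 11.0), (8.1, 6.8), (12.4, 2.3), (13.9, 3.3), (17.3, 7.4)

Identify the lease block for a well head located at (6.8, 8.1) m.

Cast a ray rightward from (6.8, 8.1). For each polygon, the edges (by vertex number in listed order) whose endpoints lie on opposite sides of y = 8.1, where each meets that height, and whether that is right or left of the point:
B: 4–5 at x≈4.34 (left), 6–7 at x≈12.04 (right) → 1 crossing.
P: 5–6 at x≈9.47 (right), 6–1 at x≈11.84 (right) → 2 crossings.
L: 3–4 at x≈8.47 (right), 7–1 at x≈16.75 (right) → 2 crossings.
Only B has an odd count, so the point is inside B.

B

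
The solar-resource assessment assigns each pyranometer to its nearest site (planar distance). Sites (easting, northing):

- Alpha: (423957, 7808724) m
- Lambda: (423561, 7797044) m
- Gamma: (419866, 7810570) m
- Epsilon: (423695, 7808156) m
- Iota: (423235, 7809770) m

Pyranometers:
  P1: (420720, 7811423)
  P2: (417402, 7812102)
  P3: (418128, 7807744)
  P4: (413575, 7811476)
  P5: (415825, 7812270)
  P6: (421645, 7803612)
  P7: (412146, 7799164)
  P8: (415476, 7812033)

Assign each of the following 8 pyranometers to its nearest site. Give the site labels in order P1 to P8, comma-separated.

P1 → Gamma (d²=1456925.00)
P2 → Gamma (d²=8418320.00)
P3 → Gamma (d²=11006920.00)
P4 → Gamma (d²=40397517.00)
P5 → Gamma (d²=19219681.00)
P6 → Epsilon (d²=24850436.00)
P7 → Lambda (d²=134796625.00)
P8 → Gamma (d²=21412469.00)

Gamma, Gamma, Gamma, Gamma, Gamma, Epsilon, Lambda, Gamma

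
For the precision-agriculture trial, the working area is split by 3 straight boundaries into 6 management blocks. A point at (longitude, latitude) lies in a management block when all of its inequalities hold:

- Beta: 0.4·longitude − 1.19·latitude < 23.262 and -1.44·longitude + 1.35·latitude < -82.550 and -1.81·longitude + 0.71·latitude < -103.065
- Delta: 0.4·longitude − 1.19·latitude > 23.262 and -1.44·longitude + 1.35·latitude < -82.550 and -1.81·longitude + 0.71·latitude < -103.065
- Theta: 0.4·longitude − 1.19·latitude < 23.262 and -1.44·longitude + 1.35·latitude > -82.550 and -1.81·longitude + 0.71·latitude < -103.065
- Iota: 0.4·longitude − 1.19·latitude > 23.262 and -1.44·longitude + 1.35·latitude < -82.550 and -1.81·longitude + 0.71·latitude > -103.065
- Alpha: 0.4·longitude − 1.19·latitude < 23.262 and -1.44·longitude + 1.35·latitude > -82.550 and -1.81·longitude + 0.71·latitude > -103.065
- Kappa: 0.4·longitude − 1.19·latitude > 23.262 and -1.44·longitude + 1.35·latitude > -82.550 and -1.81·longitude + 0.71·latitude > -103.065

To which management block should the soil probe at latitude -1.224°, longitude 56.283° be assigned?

0.4·56.283 − 1.19·-1.224 = 23.970, which is > 23.262
-1.44·56.283 + 1.35·-1.224 = -82.700, which is < -82.550
-1.81·56.283 + 0.71·-1.224 = -102.741, which is > -103.065
This sign pattern matches Iota.

Iota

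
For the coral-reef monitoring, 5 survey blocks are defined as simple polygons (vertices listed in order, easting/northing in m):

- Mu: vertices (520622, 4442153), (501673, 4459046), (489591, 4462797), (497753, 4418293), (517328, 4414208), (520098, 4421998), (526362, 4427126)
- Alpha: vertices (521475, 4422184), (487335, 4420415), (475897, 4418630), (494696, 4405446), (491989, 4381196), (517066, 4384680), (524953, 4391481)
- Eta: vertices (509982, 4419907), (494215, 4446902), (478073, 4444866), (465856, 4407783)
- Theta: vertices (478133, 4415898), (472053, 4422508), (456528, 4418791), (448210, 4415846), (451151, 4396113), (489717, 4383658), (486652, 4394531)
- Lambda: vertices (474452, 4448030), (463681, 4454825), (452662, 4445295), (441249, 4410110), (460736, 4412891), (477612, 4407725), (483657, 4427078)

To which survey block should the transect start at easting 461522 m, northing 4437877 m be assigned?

Lambda

Cast a ray rightward from (461522, 4437877). For each polygon, the edges (by vertex number in listed order) whose endpoints lie on opposite sides of northing = 4437877, where each meets that height, and whether that is right or left of the point:
Mu: 3–4 at easting≈494161.3 (right), 7–1 at easting≈522255.3 (right) → 2 crossings.
Alpha: no edge straddles that height → 0 crossings.
Eta: 1–2 at easting≈499486.2 (right), 3–4 at easting≈475770.5 (right) → 2 crossings.
Theta: no edge straddles that height → 0 crossings.
Lambda: 3–4 at easting≈450255.8 (left), 7–1 at easting≈478912.6 (right) → 1 crossing.
Only Lambda has an odd count, so the point is inside Lambda.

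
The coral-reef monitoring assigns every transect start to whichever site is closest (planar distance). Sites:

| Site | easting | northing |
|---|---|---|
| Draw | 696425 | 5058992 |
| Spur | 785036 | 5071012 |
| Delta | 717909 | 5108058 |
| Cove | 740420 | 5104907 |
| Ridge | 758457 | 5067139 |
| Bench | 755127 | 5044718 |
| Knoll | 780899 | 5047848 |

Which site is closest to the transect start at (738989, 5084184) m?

Cove

Squared distances to each site:
Draw: 2446330960.000; Spur: 2293827793.000; Delta: 1014334276.000; Cove: 431490490.000; Ridge: 669535049.000; Bench: 1818000200.000; Knoll: 3076752996.000.
Minimum at Cove.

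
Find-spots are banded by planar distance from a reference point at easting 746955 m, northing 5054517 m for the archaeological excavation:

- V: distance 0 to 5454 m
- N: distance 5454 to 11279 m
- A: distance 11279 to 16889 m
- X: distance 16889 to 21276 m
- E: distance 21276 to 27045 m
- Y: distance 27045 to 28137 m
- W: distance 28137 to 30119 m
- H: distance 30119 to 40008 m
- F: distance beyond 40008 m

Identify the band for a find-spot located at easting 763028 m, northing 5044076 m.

Distance = √((763028−746955)² + (5044076−5054517)²) = √(258341329.000 + 109014481.000) = 19166.528 m.
16889 ≤ 19166.528 < 21276 → X.

X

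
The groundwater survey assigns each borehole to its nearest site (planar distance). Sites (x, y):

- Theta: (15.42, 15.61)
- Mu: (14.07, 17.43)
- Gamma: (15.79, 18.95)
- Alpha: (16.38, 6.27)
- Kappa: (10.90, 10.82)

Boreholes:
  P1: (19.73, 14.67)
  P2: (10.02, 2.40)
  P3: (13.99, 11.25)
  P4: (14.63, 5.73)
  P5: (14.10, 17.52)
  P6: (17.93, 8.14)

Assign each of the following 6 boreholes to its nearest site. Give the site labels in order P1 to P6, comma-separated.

Theta, Alpha, Kappa, Alpha, Mu, Alpha

P1 → Theta (d²=19.46)
P2 → Alpha (d²=55.43)
P3 → Kappa (d²=9.73)
P4 → Alpha (d²=3.35)
P5 → Mu (d²=0.01)
P6 → Alpha (d²=5.90)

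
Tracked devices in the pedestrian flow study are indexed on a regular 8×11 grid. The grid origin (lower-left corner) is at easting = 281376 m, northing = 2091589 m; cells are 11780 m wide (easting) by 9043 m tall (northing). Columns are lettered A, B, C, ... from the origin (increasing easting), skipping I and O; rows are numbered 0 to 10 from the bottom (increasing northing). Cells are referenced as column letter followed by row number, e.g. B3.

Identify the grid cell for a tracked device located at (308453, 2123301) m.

C3

Column index: ⌊(308453 − 281376) / 11780⌋ = ⌊2.299⌋ = 2 → column C
Row offset from origin: ⌊(2123301 − 2091589) / 9043⌋ = ⌊3.507⌋ = 3 → row 3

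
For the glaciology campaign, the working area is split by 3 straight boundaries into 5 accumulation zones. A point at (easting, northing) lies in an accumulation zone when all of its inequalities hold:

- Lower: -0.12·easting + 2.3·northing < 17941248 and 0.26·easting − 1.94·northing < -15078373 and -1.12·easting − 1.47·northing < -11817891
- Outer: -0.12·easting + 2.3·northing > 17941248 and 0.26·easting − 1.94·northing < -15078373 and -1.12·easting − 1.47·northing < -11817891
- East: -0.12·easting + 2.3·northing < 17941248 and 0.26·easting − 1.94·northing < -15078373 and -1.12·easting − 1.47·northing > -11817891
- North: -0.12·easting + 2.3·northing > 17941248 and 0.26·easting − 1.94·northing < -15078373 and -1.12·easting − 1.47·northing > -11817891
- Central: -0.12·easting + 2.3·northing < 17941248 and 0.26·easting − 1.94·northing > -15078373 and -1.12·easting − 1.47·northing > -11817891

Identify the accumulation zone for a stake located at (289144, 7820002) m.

-0.12·289144 + 2.3·7820002 = 17951307.320, which is > 17941248
0.26·289144 − 1.94·7820002 = -15095626.440, which is < -15078373
-1.12·289144 − 1.47·7820002 = -11819244.220, which is < -11817891
This sign pattern matches Outer.

Outer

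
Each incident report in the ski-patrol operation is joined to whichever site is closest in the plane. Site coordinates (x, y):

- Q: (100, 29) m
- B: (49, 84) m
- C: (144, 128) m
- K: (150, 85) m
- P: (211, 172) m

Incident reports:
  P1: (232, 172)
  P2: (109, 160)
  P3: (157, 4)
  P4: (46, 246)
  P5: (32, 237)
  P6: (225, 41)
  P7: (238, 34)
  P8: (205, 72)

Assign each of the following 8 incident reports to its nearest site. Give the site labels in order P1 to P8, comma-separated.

P1 → P (d²=441.00)
P2 → C (d²=2249.00)
P3 → Q (d²=3874.00)
P4 → C (d²=23528.00)
P5 → B (d²=23698.00)
P6 → K (d²=7561.00)
P7 → K (d²=10345.00)
P8 → K (d²=3194.00)

P, C, Q, C, B, K, K, K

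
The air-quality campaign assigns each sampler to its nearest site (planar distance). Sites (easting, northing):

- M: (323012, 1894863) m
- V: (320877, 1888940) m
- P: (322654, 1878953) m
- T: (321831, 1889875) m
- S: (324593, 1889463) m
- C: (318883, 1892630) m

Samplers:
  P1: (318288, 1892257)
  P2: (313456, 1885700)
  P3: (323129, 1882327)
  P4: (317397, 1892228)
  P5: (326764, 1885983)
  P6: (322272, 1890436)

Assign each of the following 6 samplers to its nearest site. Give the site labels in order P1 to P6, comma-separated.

P1 → C (d²=493154.00)
P2 → V (d²=65568841.00)
P3 → P (d²=11609501.00)
P4 → C (d²=2369800.00)
P5 → S (d²=16823641.00)
P6 → T (d²=509202.00)

C, V, P, C, S, T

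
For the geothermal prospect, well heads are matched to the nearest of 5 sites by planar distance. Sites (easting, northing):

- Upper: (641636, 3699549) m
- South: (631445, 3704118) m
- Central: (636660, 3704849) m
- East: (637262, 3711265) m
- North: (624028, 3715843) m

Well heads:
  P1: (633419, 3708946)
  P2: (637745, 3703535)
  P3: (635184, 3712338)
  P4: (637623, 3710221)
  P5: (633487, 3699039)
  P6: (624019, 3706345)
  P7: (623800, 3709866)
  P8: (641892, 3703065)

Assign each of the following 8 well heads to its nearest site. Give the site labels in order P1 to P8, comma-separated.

P1 → East (d²=20146410.00)
P2 → Central (d²=2903821.00)
P3 → East (d²=5469413.00)
P4 → East (d²=1220257.00)
P5 → South (d²=29966005.00)
P6 → South (d²=60105005.00)
P7 → North (d²=35776513.00)
P8 → Upper (d²=12427792.00)

East, Central, East, East, South, South, North, Upper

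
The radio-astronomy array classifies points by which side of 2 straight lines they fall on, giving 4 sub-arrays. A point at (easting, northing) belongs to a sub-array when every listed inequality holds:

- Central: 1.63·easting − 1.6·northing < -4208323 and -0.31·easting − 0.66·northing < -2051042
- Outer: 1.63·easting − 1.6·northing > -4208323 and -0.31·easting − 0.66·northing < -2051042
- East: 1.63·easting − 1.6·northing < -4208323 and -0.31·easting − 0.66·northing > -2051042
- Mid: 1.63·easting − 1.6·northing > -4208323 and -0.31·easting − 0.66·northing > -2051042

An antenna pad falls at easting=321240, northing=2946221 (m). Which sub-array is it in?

Mid

1.63·321240 − 1.6·2946221 = -4190332.400, which is > -4208323
-0.31·321240 − 0.66·2946221 = -2044090.260, which is > -2051042
This sign pattern matches Mid.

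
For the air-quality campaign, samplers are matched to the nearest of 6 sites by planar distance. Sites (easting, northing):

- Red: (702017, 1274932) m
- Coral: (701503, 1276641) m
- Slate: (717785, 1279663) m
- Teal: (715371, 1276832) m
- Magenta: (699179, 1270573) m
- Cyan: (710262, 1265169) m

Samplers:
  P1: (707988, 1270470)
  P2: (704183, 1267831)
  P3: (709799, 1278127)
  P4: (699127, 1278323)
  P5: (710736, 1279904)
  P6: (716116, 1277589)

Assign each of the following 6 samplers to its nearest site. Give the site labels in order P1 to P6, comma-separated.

P1 → Cyan (d²=33271677.00)
P2 → Magenta (d²=32558580.00)
P3 → Teal (d²=32724209.00)
P4 → Coral (d²=8474500.00)
P5 → Teal (d²=30920409.00)
P6 → Teal (d²=1128074.00)

Cyan, Magenta, Teal, Coral, Teal, Teal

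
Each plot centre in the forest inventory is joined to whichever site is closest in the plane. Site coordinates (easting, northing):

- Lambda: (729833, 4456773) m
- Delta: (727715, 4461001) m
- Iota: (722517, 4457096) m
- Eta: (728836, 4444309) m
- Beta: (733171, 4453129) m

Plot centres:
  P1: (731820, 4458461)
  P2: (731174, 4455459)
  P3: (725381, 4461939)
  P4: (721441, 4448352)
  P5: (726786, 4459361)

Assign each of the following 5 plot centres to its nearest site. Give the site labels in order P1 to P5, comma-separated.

Lambda, Lambda, Delta, Eta, Delta

P1 → Lambda (d²=6797513.00)
P2 → Lambda (d²=3524877.00)
P3 → Delta (d²=6327400.00)
P4 → Eta (d²=71031874.00)
P5 → Delta (d²=3552641.00)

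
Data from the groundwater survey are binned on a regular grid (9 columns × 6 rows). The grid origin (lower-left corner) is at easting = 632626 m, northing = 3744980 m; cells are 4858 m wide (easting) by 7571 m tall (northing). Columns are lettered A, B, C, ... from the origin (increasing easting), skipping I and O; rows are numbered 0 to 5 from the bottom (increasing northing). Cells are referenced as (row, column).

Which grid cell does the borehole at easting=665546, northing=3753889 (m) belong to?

(1, G)

Column index: ⌊(665546 − 632626) / 4858⌋ = ⌊6.776⌋ = 6 → column G
Row offset from origin: ⌊(3753889 − 3744980) / 7571⌋ = ⌊1.177⌋ = 1 → row 1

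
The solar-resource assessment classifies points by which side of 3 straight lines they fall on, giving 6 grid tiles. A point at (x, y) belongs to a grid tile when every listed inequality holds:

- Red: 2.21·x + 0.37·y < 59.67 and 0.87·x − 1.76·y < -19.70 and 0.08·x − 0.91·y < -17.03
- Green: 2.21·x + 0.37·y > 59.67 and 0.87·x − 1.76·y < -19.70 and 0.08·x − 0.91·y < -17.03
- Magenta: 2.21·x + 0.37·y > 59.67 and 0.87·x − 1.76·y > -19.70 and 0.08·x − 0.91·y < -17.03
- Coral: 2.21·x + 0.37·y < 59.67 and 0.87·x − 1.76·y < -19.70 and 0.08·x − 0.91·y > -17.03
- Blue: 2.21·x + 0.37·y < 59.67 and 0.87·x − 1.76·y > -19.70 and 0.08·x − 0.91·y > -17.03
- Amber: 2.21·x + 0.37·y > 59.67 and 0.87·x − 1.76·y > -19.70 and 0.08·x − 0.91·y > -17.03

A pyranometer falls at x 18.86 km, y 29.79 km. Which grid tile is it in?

2.21·18.86 + 0.37·29.79 = 52.703, which is < 59.67
0.87·18.86 − 1.76·29.79 = -36.022, which is < -19.70
0.08·18.86 − 0.91·29.79 = -25.600, which is < -17.03
This sign pattern matches Red.

Red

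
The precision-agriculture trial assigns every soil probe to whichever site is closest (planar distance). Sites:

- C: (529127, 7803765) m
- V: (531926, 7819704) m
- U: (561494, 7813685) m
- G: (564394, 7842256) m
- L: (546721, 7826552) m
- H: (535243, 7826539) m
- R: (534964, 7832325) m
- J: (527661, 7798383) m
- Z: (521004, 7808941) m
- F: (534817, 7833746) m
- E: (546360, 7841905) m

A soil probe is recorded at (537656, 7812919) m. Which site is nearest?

Squared distances to each site:
C: 156539557.000; V: 78869125.000; U: 568837000.000; G: 1575580213.000; L: 268032914.000; H: 191326969.000; R: 383839700.000; J: 311195321.000; Z: 293113588.000; F: 441823850.000; E: 915947812.000.
Minimum at V.

V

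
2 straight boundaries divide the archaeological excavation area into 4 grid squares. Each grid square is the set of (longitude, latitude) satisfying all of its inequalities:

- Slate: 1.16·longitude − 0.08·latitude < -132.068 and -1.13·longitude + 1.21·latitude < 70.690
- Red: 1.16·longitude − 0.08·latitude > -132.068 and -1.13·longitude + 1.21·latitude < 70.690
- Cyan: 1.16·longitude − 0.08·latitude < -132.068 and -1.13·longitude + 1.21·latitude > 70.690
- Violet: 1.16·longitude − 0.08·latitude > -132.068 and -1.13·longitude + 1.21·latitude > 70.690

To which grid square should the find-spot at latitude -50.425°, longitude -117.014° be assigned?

1.16·-117.014 − 0.08·-50.425 = -131.702, which is > -132.068
-1.13·-117.014 + 1.21·-50.425 = 71.212, which is > 70.690
This sign pattern matches Violet.

Violet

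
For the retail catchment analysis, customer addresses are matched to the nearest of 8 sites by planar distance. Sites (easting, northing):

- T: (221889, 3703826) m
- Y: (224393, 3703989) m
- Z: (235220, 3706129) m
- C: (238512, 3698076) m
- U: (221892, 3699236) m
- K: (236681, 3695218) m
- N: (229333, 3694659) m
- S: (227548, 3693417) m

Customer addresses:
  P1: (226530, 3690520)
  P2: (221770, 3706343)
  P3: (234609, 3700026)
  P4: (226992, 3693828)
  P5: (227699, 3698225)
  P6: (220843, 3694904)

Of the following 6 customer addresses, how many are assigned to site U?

1

P1 → S
P2 → T
P3 → C
P4 → S
P5 → N
P6 → U
1 of the 6 goes to U.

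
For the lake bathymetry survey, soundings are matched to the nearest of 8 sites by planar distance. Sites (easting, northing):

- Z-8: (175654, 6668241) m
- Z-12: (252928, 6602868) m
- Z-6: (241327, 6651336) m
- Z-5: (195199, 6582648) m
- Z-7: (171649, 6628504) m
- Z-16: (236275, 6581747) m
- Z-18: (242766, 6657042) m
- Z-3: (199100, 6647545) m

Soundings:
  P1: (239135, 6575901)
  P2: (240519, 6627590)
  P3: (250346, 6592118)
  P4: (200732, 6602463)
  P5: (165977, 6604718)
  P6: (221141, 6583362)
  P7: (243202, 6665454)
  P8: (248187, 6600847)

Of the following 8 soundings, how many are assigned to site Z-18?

1

P1 → Z-16
P2 → Z-6
P3 → Z-12
P4 → Z-5
P5 → Z-7
P6 → Z-16
P7 → Z-18
P8 → Z-12
1 of the 8 goes to Z-18.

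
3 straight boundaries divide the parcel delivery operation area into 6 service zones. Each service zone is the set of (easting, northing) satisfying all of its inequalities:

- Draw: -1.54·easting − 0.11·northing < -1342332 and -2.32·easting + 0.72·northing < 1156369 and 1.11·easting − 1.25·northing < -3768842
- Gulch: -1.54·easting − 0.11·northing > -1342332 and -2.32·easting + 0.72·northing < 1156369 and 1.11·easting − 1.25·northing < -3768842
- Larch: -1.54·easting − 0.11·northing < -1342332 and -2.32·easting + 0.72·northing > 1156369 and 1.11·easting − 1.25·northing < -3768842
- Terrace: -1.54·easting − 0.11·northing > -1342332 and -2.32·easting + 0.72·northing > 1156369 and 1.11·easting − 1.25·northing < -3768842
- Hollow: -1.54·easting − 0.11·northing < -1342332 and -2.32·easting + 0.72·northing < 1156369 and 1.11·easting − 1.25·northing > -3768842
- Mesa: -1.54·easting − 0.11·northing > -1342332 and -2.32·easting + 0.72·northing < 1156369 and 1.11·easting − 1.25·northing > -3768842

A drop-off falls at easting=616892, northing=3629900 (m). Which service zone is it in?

Larch

-1.54·616892 − 0.11·3629900 = -1349302.680, which is < -1342332
-2.32·616892 + 0.72·3629900 = 1182338.560, which is > 1156369
1.11·616892 − 1.25·3629900 = -3852624.880, which is < -3768842
This sign pattern matches Larch.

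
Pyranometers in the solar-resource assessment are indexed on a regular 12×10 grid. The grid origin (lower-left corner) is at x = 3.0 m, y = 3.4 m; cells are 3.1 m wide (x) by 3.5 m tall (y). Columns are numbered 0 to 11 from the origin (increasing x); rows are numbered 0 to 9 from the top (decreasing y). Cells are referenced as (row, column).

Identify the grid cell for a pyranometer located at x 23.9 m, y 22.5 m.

Column index: ⌊(23.9 − 3.0) / 3.1⌋ = ⌊6.742⌋ = 6
Row offset from origin: ⌊(22.5 − 3.4) / 3.5⌋ = ⌊5.457⌋ = 5 → row 4 (counted from top)

(4, 6)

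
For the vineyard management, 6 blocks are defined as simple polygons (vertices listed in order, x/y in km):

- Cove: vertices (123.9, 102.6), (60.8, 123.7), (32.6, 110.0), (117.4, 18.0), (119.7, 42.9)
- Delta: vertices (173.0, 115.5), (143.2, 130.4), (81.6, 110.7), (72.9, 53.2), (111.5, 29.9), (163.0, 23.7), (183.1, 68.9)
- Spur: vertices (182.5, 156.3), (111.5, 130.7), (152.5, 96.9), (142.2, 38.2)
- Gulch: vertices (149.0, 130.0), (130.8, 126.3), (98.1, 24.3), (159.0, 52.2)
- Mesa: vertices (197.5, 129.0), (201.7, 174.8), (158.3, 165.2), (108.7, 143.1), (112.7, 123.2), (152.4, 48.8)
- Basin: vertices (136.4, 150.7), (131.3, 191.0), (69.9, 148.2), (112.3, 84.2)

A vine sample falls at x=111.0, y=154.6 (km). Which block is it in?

Basin

Cast a ray rightward from (111.0, 154.6). For each polygon, the edges (by vertex number in listed order) whose endpoints lie on opposite sides of y = 154.6, where each meets that height, and whether that is right or left of the point:
Cove: no edge straddles that height → 0 crossings.
Delta: no edge straddles that height → 0 crossings.
Spur: 1–2 at x≈177.79 (right), 4–1 at x≈181.92 (right) → 2 crossings.
Gulch: no edge straddles that height → 0 crossings.
Mesa: 1–2 at x≈199.85 (right), 3–4 at x≈134.51 (right) → 2 crossings.
Basin: 1–2 at x≈135.91 (right), 2–3 at x≈79.08 (left) → 1 crossing.
Only Basin has an odd count, so the point is inside Basin.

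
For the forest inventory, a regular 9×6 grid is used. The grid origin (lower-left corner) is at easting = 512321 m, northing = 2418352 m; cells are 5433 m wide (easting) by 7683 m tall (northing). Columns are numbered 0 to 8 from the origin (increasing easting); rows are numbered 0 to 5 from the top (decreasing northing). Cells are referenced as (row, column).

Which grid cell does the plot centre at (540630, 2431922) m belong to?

(4, 5)

Column index: ⌊(540630 − 512321) / 5433⌋ = ⌊5.211⌋ = 5
Row offset from origin: ⌊(2431922 − 2418352) / 7683⌋ = ⌊1.766⌋ = 1 → row 4 (counted from top)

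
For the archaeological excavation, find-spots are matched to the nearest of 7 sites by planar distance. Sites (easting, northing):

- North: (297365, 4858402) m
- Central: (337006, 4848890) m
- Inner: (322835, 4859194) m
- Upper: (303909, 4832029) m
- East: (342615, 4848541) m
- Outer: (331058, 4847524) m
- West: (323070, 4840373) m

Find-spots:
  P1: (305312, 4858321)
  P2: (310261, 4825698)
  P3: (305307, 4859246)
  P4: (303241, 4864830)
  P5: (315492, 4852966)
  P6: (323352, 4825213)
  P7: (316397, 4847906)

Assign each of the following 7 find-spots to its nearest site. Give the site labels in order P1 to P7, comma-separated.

North, Upper, North, North, Inner, West, West

P1 → North (d²=63161370.00)
P2 → Upper (d²=80429465.00)
P3 → North (d²=63787700.00)
P4 → North (d²=75846560.00)
P5 → Inner (d²=92707633.00)
P6 → West (d²=229905124.00)
P7 → West (d²=101275018.00)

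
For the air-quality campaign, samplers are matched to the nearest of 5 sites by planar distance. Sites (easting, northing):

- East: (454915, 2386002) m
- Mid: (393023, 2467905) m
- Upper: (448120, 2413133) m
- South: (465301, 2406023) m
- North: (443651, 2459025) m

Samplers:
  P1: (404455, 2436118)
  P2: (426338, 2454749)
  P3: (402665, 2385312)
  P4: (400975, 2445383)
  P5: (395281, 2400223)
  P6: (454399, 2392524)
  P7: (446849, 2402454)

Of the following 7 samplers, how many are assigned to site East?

P1 → Mid
P2 → North
P3 → East
P4 → Mid
P5 → Upper
P6 → East
P7 → Upper
2 of the 7 go to East.

2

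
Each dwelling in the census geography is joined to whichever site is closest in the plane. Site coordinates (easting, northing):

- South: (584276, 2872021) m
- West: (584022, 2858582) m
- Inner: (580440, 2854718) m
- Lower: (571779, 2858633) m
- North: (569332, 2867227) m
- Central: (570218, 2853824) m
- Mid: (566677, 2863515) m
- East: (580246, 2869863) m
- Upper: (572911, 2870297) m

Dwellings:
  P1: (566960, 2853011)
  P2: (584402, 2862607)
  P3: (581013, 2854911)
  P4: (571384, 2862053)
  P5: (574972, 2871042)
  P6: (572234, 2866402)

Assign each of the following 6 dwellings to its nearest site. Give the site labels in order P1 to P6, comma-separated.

P1 → Central (d²=11275533.00)
P2 → West (d²=16345025.00)
P3 → Inner (d²=365578.00)
P4 → Lower (d²=11852425.00)
P5 → Upper (d²=4802746.00)
P6 → North (d²=9102229.00)

Central, West, Inner, Lower, Upper, North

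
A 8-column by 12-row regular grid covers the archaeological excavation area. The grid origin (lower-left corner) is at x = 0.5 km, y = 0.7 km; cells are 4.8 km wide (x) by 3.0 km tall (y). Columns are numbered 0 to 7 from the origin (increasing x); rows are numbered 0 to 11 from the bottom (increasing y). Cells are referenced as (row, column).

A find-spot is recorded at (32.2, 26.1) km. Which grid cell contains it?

Column index: ⌊(32.2 − 0.5) / 4.8⌋ = ⌊6.604⌋ = 6
Row offset from origin: ⌊(26.1 − 0.7) / 3.0⌋ = ⌊8.467⌋ = 8 → row 8

(8, 6)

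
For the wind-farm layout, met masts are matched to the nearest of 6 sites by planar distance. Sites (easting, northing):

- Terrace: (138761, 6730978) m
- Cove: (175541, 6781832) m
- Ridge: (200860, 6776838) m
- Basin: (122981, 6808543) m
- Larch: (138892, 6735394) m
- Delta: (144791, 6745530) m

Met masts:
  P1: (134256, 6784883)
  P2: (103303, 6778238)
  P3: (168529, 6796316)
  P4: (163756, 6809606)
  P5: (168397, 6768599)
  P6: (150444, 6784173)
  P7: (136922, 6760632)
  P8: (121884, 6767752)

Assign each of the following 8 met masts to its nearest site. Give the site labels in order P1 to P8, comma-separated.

P1 → Basin (d²=686921225.00)
P2 → Basin (d²=1305616709.00)
P3 → Cove (d²=258954400.00)
P4 → Cove (d²=910281301.00)
P5 → Cove (d²=226149025.00)
P6 → Cove (d²=635339690.00)
P7 → Delta (d²=289991565.00)
P8 → Delta (d²=1018547933.00)

Basin, Basin, Cove, Cove, Cove, Cove, Delta, Delta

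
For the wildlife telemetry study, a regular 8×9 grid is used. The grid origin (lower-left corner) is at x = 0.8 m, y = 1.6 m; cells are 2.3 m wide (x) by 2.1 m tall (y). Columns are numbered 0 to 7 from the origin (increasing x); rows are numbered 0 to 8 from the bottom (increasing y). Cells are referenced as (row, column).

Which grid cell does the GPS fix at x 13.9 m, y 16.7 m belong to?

Column index: ⌊(13.9 − 0.8) / 2.3⌋ = ⌊5.696⌋ = 5
Row offset from origin: ⌊(16.7 − 1.6) / 2.1⌋ = ⌊7.190⌋ = 7 → row 7

(7, 5)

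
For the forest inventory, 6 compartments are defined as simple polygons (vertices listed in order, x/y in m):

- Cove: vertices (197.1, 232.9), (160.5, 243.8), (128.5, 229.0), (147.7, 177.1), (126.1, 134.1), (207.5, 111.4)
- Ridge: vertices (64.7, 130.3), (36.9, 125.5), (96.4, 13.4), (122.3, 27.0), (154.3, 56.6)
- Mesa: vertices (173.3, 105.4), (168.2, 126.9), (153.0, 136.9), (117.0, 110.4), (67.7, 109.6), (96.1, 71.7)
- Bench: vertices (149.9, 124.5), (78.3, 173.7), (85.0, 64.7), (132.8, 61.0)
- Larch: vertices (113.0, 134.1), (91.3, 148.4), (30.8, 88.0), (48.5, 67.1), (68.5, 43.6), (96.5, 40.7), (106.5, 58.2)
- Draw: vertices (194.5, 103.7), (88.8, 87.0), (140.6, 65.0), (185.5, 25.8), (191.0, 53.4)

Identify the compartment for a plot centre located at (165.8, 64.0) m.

Cast a ray rightward from (165.8, 64.0). For each polygon, the edges (by vertex number in listed order) whose endpoints lie on opposite sides of y = 64.0, where each meets that height, and whether that is right or left of the point:
Cove: no edge straddles that height → 0 crossings.
Ridge: 2–3 at x≈69.54 (left), 5–1 at x≈145.30 (left) → 0 crossings.
Mesa: no edge straddles that height → 0 crossings.
Bench: 3–4 at x≈94.04 (left), 4–1 at x≈133.61 (left) → 0 crossings.
Larch: 4–5 at x≈51.14 (left), 7–1 at x≈107.00 (left) → 0 crossings.
Draw: 3–4 at x≈141.75 (left), 5–1 at x≈191.74 (right) → 1 crossing.
Only Draw has an odd count, so the point is inside Draw.

Draw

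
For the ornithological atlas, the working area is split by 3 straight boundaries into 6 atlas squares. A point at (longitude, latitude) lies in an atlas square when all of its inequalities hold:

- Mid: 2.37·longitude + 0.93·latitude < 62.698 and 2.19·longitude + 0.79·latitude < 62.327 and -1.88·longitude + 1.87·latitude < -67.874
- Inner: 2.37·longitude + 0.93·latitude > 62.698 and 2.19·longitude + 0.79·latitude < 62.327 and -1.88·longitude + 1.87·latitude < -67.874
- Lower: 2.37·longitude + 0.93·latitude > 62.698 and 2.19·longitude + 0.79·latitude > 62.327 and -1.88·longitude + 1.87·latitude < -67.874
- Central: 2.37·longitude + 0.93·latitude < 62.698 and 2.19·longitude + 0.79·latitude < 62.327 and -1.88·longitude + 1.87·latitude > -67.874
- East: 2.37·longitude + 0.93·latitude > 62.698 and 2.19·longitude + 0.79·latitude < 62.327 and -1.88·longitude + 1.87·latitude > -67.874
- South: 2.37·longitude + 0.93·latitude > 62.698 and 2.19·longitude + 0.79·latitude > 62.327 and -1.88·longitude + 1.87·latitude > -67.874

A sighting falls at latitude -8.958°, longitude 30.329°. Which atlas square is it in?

Inner

2.37·30.329 + 0.93·-8.958 = 63.549, which is > 62.698
2.19·30.329 + 0.79·-8.958 = 59.344, which is < 62.327
-1.88·30.329 + 1.87·-8.958 = -73.770, which is < -67.874
This sign pattern matches Inner.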